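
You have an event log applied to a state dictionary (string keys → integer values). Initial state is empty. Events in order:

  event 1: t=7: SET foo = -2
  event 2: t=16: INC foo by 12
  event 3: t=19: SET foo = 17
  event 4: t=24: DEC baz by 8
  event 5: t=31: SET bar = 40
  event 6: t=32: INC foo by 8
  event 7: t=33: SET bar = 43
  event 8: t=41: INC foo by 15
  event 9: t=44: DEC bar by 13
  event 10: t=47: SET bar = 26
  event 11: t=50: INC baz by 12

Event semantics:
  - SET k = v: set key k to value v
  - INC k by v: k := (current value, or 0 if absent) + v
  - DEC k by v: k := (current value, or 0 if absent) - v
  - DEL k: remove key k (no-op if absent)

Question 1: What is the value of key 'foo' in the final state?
Answer: 40

Derivation:
Track key 'foo' through all 11 events:
  event 1 (t=7: SET foo = -2): foo (absent) -> -2
  event 2 (t=16: INC foo by 12): foo -2 -> 10
  event 3 (t=19: SET foo = 17): foo 10 -> 17
  event 4 (t=24: DEC baz by 8): foo unchanged
  event 5 (t=31: SET bar = 40): foo unchanged
  event 6 (t=32: INC foo by 8): foo 17 -> 25
  event 7 (t=33: SET bar = 43): foo unchanged
  event 8 (t=41: INC foo by 15): foo 25 -> 40
  event 9 (t=44: DEC bar by 13): foo unchanged
  event 10 (t=47: SET bar = 26): foo unchanged
  event 11 (t=50: INC baz by 12): foo unchanged
Final: foo = 40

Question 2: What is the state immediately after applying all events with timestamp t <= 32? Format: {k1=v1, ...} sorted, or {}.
Answer: {bar=40, baz=-8, foo=25}

Derivation:
Apply events with t <= 32 (6 events):
  after event 1 (t=7: SET foo = -2): {foo=-2}
  after event 2 (t=16: INC foo by 12): {foo=10}
  after event 3 (t=19: SET foo = 17): {foo=17}
  after event 4 (t=24: DEC baz by 8): {baz=-8, foo=17}
  after event 5 (t=31: SET bar = 40): {bar=40, baz=-8, foo=17}
  after event 6 (t=32: INC foo by 8): {bar=40, baz=-8, foo=25}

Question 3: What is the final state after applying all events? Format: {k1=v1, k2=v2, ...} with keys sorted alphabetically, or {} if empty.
Answer: {bar=26, baz=4, foo=40}

Derivation:
  after event 1 (t=7: SET foo = -2): {foo=-2}
  after event 2 (t=16: INC foo by 12): {foo=10}
  after event 3 (t=19: SET foo = 17): {foo=17}
  after event 4 (t=24: DEC baz by 8): {baz=-8, foo=17}
  after event 5 (t=31: SET bar = 40): {bar=40, baz=-8, foo=17}
  after event 6 (t=32: INC foo by 8): {bar=40, baz=-8, foo=25}
  after event 7 (t=33: SET bar = 43): {bar=43, baz=-8, foo=25}
  after event 8 (t=41: INC foo by 15): {bar=43, baz=-8, foo=40}
  after event 9 (t=44: DEC bar by 13): {bar=30, baz=-8, foo=40}
  after event 10 (t=47: SET bar = 26): {bar=26, baz=-8, foo=40}
  after event 11 (t=50: INC baz by 12): {bar=26, baz=4, foo=40}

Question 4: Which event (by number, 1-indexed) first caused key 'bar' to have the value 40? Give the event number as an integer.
Answer: 5

Derivation:
Looking for first event where bar becomes 40:
  event 5: bar (absent) -> 40  <-- first match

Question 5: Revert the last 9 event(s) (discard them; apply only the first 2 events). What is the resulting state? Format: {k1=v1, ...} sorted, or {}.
Answer: {foo=10}

Derivation:
Keep first 2 events (discard last 9):
  after event 1 (t=7: SET foo = -2): {foo=-2}
  after event 2 (t=16: INC foo by 12): {foo=10}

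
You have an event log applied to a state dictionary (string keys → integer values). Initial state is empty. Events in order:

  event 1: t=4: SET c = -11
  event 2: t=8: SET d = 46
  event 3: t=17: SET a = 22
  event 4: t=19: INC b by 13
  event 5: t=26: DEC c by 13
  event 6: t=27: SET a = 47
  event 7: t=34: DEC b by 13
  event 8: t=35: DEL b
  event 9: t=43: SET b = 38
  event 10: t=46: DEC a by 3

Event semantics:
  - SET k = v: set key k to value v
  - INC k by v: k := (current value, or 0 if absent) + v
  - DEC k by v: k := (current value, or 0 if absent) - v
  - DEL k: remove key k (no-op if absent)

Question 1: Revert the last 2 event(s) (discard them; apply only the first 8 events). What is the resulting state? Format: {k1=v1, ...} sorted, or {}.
Answer: {a=47, c=-24, d=46}

Derivation:
Keep first 8 events (discard last 2):
  after event 1 (t=4: SET c = -11): {c=-11}
  after event 2 (t=8: SET d = 46): {c=-11, d=46}
  after event 3 (t=17: SET a = 22): {a=22, c=-11, d=46}
  after event 4 (t=19: INC b by 13): {a=22, b=13, c=-11, d=46}
  after event 5 (t=26: DEC c by 13): {a=22, b=13, c=-24, d=46}
  after event 6 (t=27: SET a = 47): {a=47, b=13, c=-24, d=46}
  after event 7 (t=34: DEC b by 13): {a=47, b=0, c=-24, d=46}
  after event 8 (t=35: DEL b): {a=47, c=-24, d=46}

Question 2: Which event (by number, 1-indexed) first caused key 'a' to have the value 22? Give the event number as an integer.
Looking for first event where a becomes 22:
  event 3: a (absent) -> 22  <-- first match

Answer: 3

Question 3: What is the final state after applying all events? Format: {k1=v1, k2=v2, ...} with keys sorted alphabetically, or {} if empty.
Answer: {a=44, b=38, c=-24, d=46}

Derivation:
  after event 1 (t=4: SET c = -11): {c=-11}
  after event 2 (t=8: SET d = 46): {c=-11, d=46}
  after event 3 (t=17: SET a = 22): {a=22, c=-11, d=46}
  after event 4 (t=19: INC b by 13): {a=22, b=13, c=-11, d=46}
  after event 5 (t=26: DEC c by 13): {a=22, b=13, c=-24, d=46}
  after event 6 (t=27: SET a = 47): {a=47, b=13, c=-24, d=46}
  after event 7 (t=34: DEC b by 13): {a=47, b=0, c=-24, d=46}
  after event 8 (t=35: DEL b): {a=47, c=-24, d=46}
  after event 9 (t=43: SET b = 38): {a=47, b=38, c=-24, d=46}
  after event 10 (t=46: DEC a by 3): {a=44, b=38, c=-24, d=46}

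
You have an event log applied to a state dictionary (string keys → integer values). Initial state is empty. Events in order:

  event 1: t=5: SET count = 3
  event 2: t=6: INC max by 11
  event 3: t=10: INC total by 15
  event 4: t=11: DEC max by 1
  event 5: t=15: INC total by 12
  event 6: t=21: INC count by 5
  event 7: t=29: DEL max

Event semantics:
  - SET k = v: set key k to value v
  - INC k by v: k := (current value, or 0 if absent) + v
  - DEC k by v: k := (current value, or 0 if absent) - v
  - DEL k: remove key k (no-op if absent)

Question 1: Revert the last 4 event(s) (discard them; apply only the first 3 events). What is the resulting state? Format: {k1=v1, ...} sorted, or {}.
Answer: {count=3, max=11, total=15}

Derivation:
Keep first 3 events (discard last 4):
  after event 1 (t=5: SET count = 3): {count=3}
  after event 2 (t=6: INC max by 11): {count=3, max=11}
  after event 3 (t=10: INC total by 15): {count=3, max=11, total=15}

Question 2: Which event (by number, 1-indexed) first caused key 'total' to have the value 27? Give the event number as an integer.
Looking for first event where total becomes 27:
  event 3: total = 15
  event 4: total = 15
  event 5: total 15 -> 27  <-- first match

Answer: 5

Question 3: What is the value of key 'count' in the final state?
Answer: 8

Derivation:
Track key 'count' through all 7 events:
  event 1 (t=5: SET count = 3): count (absent) -> 3
  event 2 (t=6: INC max by 11): count unchanged
  event 3 (t=10: INC total by 15): count unchanged
  event 4 (t=11: DEC max by 1): count unchanged
  event 5 (t=15: INC total by 12): count unchanged
  event 6 (t=21: INC count by 5): count 3 -> 8
  event 7 (t=29: DEL max): count unchanged
Final: count = 8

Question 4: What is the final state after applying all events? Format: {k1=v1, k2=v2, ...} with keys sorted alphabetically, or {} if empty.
Answer: {count=8, total=27}

Derivation:
  after event 1 (t=5: SET count = 3): {count=3}
  after event 2 (t=6: INC max by 11): {count=3, max=11}
  after event 3 (t=10: INC total by 15): {count=3, max=11, total=15}
  after event 4 (t=11: DEC max by 1): {count=3, max=10, total=15}
  after event 5 (t=15: INC total by 12): {count=3, max=10, total=27}
  after event 6 (t=21: INC count by 5): {count=8, max=10, total=27}
  after event 7 (t=29: DEL max): {count=8, total=27}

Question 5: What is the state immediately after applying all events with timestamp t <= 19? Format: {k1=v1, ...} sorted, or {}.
Answer: {count=3, max=10, total=27}

Derivation:
Apply events with t <= 19 (5 events):
  after event 1 (t=5: SET count = 3): {count=3}
  after event 2 (t=6: INC max by 11): {count=3, max=11}
  after event 3 (t=10: INC total by 15): {count=3, max=11, total=15}
  after event 4 (t=11: DEC max by 1): {count=3, max=10, total=15}
  after event 5 (t=15: INC total by 12): {count=3, max=10, total=27}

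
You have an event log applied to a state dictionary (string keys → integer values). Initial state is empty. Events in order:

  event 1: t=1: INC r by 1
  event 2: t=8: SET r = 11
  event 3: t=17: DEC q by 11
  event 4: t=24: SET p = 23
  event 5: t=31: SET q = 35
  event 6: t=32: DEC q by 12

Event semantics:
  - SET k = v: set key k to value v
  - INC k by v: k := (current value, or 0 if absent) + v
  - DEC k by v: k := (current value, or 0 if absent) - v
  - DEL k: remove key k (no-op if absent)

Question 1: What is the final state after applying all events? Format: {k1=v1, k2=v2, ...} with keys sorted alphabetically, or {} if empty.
  after event 1 (t=1: INC r by 1): {r=1}
  after event 2 (t=8: SET r = 11): {r=11}
  after event 3 (t=17: DEC q by 11): {q=-11, r=11}
  after event 4 (t=24: SET p = 23): {p=23, q=-11, r=11}
  after event 5 (t=31: SET q = 35): {p=23, q=35, r=11}
  after event 6 (t=32: DEC q by 12): {p=23, q=23, r=11}

Answer: {p=23, q=23, r=11}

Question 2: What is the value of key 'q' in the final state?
Track key 'q' through all 6 events:
  event 1 (t=1: INC r by 1): q unchanged
  event 2 (t=8: SET r = 11): q unchanged
  event 3 (t=17: DEC q by 11): q (absent) -> -11
  event 4 (t=24: SET p = 23): q unchanged
  event 5 (t=31: SET q = 35): q -11 -> 35
  event 6 (t=32: DEC q by 12): q 35 -> 23
Final: q = 23

Answer: 23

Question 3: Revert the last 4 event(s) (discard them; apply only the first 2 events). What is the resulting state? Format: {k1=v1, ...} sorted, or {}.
Keep first 2 events (discard last 4):
  after event 1 (t=1: INC r by 1): {r=1}
  after event 2 (t=8: SET r = 11): {r=11}

Answer: {r=11}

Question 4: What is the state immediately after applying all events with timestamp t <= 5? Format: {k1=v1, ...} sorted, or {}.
Apply events with t <= 5 (1 events):
  after event 1 (t=1: INC r by 1): {r=1}

Answer: {r=1}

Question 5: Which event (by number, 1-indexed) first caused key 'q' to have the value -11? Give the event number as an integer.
Looking for first event where q becomes -11:
  event 3: q (absent) -> -11  <-- first match

Answer: 3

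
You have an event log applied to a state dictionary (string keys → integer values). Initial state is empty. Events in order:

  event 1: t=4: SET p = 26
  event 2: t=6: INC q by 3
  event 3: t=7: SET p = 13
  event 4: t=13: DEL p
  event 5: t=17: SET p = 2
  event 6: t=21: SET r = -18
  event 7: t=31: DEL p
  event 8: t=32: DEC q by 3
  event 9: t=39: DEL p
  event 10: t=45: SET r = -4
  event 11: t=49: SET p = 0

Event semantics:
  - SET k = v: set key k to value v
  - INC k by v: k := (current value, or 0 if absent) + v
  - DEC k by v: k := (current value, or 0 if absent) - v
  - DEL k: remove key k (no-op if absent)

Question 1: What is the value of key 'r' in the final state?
Answer: -4

Derivation:
Track key 'r' through all 11 events:
  event 1 (t=4: SET p = 26): r unchanged
  event 2 (t=6: INC q by 3): r unchanged
  event 3 (t=7: SET p = 13): r unchanged
  event 4 (t=13: DEL p): r unchanged
  event 5 (t=17: SET p = 2): r unchanged
  event 6 (t=21: SET r = -18): r (absent) -> -18
  event 7 (t=31: DEL p): r unchanged
  event 8 (t=32: DEC q by 3): r unchanged
  event 9 (t=39: DEL p): r unchanged
  event 10 (t=45: SET r = -4): r -18 -> -4
  event 11 (t=49: SET p = 0): r unchanged
Final: r = -4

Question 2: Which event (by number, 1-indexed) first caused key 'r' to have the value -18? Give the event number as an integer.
Answer: 6

Derivation:
Looking for first event where r becomes -18:
  event 6: r (absent) -> -18  <-- first match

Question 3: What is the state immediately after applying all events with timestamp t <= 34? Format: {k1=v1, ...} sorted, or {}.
Answer: {q=0, r=-18}

Derivation:
Apply events with t <= 34 (8 events):
  after event 1 (t=4: SET p = 26): {p=26}
  after event 2 (t=6: INC q by 3): {p=26, q=3}
  after event 3 (t=7: SET p = 13): {p=13, q=3}
  after event 4 (t=13: DEL p): {q=3}
  after event 5 (t=17: SET p = 2): {p=2, q=3}
  after event 6 (t=21: SET r = -18): {p=2, q=3, r=-18}
  after event 7 (t=31: DEL p): {q=3, r=-18}
  after event 8 (t=32: DEC q by 3): {q=0, r=-18}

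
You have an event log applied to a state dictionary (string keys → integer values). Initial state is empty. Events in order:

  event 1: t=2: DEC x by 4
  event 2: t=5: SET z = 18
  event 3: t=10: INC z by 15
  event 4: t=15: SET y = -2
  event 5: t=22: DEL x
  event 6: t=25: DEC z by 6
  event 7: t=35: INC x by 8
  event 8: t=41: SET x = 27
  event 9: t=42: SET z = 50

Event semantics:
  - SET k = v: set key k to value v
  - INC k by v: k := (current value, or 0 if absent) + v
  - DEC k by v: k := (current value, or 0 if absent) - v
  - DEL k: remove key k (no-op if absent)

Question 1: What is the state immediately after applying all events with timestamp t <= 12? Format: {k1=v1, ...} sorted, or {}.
Answer: {x=-4, z=33}

Derivation:
Apply events with t <= 12 (3 events):
  after event 1 (t=2: DEC x by 4): {x=-4}
  after event 2 (t=5: SET z = 18): {x=-4, z=18}
  after event 3 (t=10: INC z by 15): {x=-4, z=33}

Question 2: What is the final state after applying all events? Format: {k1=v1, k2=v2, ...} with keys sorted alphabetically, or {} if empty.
Answer: {x=27, y=-2, z=50}

Derivation:
  after event 1 (t=2: DEC x by 4): {x=-4}
  after event 2 (t=5: SET z = 18): {x=-4, z=18}
  after event 3 (t=10: INC z by 15): {x=-4, z=33}
  after event 4 (t=15: SET y = -2): {x=-4, y=-2, z=33}
  after event 5 (t=22: DEL x): {y=-2, z=33}
  after event 6 (t=25: DEC z by 6): {y=-2, z=27}
  after event 7 (t=35: INC x by 8): {x=8, y=-2, z=27}
  after event 8 (t=41: SET x = 27): {x=27, y=-2, z=27}
  after event 9 (t=42: SET z = 50): {x=27, y=-2, z=50}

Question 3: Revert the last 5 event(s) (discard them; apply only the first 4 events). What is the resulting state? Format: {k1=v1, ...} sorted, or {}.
Keep first 4 events (discard last 5):
  after event 1 (t=2: DEC x by 4): {x=-4}
  after event 2 (t=5: SET z = 18): {x=-4, z=18}
  after event 3 (t=10: INC z by 15): {x=-4, z=33}
  after event 4 (t=15: SET y = -2): {x=-4, y=-2, z=33}

Answer: {x=-4, y=-2, z=33}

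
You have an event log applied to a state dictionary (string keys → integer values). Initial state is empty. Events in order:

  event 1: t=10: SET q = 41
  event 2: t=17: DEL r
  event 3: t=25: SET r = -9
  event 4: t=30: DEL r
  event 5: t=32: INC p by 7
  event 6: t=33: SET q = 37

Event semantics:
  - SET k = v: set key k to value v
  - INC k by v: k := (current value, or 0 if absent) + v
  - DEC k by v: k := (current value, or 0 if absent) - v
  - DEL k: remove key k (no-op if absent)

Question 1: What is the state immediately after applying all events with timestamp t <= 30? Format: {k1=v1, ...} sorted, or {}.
Apply events with t <= 30 (4 events):
  after event 1 (t=10: SET q = 41): {q=41}
  after event 2 (t=17: DEL r): {q=41}
  after event 3 (t=25: SET r = -9): {q=41, r=-9}
  after event 4 (t=30: DEL r): {q=41}

Answer: {q=41}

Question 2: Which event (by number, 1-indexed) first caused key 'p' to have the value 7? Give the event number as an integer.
Looking for first event where p becomes 7:
  event 5: p (absent) -> 7  <-- first match

Answer: 5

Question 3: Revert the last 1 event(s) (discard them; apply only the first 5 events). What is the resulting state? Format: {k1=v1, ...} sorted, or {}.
Keep first 5 events (discard last 1):
  after event 1 (t=10: SET q = 41): {q=41}
  after event 2 (t=17: DEL r): {q=41}
  after event 3 (t=25: SET r = -9): {q=41, r=-9}
  after event 4 (t=30: DEL r): {q=41}
  after event 5 (t=32: INC p by 7): {p=7, q=41}

Answer: {p=7, q=41}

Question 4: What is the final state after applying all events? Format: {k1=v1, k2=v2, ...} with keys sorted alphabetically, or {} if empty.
Answer: {p=7, q=37}

Derivation:
  after event 1 (t=10: SET q = 41): {q=41}
  after event 2 (t=17: DEL r): {q=41}
  after event 3 (t=25: SET r = -9): {q=41, r=-9}
  after event 4 (t=30: DEL r): {q=41}
  after event 5 (t=32: INC p by 7): {p=7, q=41}
  after event 6 (t=33: SET q = 37): {p=7, q=37}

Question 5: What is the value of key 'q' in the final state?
Track key 'q' through all 6 events:
  event 1 (t=10: SET q = 41): q (absent) -> 41
  event 2 (t=17: DEL r): q unchanged
  event 3 (t=25: SET r = -9): q unchanged
  event 4 (t=30: DEL r): q unchanged
  event 5 (t=32: INC p by 7): q unchanged
  event 6 (t=33: SET q = 37): q 41 -> 37
Final: q = 37

Answer: 37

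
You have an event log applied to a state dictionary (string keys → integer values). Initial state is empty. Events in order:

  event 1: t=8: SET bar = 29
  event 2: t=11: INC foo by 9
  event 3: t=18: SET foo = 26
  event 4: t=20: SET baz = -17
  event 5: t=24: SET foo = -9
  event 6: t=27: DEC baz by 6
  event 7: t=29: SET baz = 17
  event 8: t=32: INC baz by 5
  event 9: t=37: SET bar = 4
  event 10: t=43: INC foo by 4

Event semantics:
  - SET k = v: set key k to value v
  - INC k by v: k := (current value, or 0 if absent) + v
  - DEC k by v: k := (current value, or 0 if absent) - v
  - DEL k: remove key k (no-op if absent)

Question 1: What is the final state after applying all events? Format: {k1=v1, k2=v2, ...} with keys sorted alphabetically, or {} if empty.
Answer: {bar=4, baz=22, foo=-5}

Derivation:
  after event 1 (t=8: SET bar = 29): {bar=29}
  after event 2 (t=11: INC foo by 9): {bar=29, foo=9}
  after event 3 (t=18: SET foo = 26): {bar=29, foo=26}
  after event 4 (t=20: SET baz = -17): {bar=29, baz=-17, foo=26}
  after event 5 (t=24: SET foo = -9): {bar=29, baz=-17, foo=-9}
  after event 6 (t=27: DEC baz by 6): {bar=29, baz=-23, foo=-9}
  after event 7 (t=29: SET baz = 17): {bar=29, baz=17, foo=-9}
  after event 8 (t=32: INC baz by 5): {bar=29, baz=22, foo=-9}
  after event 9 (t=37: SET bar = 4): {bar=4, baz=22, foo=-9}
  after event 10 (t=43: INC foo by 4): {bar=4, baz=22, foo=-5}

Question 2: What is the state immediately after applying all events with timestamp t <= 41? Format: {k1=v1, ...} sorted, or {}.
Apply events with t <= 41 (9 events):
  after event 1 (t=8: SET bar = 29): {bar=29}
  after event 2 (t=11: INC foo by 9): {bar=29, foo=9}
  after event 3 (t=18: SET foo = 26): {bar=29, foo=26}
  after event 4 (t=20: SET baz = -17): {bar=29, baz=-17, foo=26}
  after event 5 (t=24: SET foo = -9): {bar=29, baz=-17, foo=-9}
  after event 6 (t=27: DEC baz by 6): {bar=29, baz=-23, foo=-9}
  after event 7 (t=29: SET baz = 17): {bar=29, baz=17, foo=-9}
  after event 8 (t=32: INC baz by 5): {bar=29, baz=22, foo=-9}
  after event 9 (t=37: SET bar = 4): {bar=4, baz=22, foo=-9}

Answer: {bar=4, baz=22, foo=-9}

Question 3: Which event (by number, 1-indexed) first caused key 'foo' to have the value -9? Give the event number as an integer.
Looking for first event where foo becomes -9:
  event 2: foo = 9
  event 3: foo = 26
  event 4: foo = 26
  event 5: foo 26 -> -9  <-- first match

Answer: 5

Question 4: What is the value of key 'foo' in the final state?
Track key 'foo' through all 10 events:
  event 1 (t=8: SET bar = 29): foo unchanged
  event 2 (t=11: INC foo by 9): foo (absent) -> 9
  event 3 (t=18: SET foo = 26): foo 9 -> 26
  event 4 (t=20: SET baz = -17): foo unchanged
  event 5 (t=24: SET foo = -9): foo 26 -> -9
  event 6 (t=27: DEC baz by 6): foo unchanged
  event 7 (t=29: SET baz = 17): foo unchanged
  event 8 (t=32: INC baz by 5): foo unchanged
  event 9 (t=37: SET bar = 4): foo unchanged
  event 10 (t=43: INC foo by 4): foo -9 -> -5
Final: foo = -5

Answer: -5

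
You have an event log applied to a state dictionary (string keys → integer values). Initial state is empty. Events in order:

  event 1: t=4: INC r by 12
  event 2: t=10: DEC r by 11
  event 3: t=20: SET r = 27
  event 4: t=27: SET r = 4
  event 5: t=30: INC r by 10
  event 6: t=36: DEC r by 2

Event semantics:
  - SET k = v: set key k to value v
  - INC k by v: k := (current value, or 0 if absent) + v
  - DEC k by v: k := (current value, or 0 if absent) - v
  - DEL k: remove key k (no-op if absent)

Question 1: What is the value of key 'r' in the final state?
Track key 'r' through all 6 events:
  event 1 (t=4: INC r by 12): r (absent) -> 12
  event 2 (t=10: DEC r by 11): r 12 -> 1
  event 3 (t=20: SET r = 27): r 1 -> 27
  event 4 (t=27: SET r = 4): r 27 -> 4
  event 5 (t=30: INC r by 10): r 4 -> 14
  event 6 (t=36: DEC r by 2): r 14 -> 12
Final: r = 12

Answer: 12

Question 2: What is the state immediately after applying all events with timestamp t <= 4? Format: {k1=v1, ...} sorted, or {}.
Answer: {r=12}

Derivation:
Apply events with t <= 4 (1 events):
  after event 1 (t=4: INC r by 12): {r=12}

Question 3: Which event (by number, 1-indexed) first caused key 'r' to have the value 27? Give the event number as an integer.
Looking for first event where r becomes 27:
  event 1: r = 12
  event 2: r = 1
  event 3: r 1 -> 27  <-- first match

Answer: 3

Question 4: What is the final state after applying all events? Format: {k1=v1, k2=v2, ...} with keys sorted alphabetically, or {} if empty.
Answer: {r=12}

Derivation:
  after event 1 (t=4: INC r by 12): {r=12}
  after event 2 (t=10: DEC r by 11): {r=1}
  after event 3 (t=20: SET r = 27): {r=27}
  after event 4 (t=27: SET r = 4): {r=4}
  after event 5 (t=30: INC r by 10): {r=14}
  after event 6 (t=36: DEC r by 2): {r=12}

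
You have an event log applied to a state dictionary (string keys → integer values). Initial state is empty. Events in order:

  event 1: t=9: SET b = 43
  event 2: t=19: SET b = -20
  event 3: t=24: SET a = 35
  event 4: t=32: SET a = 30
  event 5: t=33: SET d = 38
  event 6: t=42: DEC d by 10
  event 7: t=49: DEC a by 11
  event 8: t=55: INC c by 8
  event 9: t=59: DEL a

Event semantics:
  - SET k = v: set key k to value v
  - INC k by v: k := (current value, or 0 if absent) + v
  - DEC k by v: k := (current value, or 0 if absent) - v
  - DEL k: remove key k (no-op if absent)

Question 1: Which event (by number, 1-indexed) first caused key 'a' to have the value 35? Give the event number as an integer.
Looking for first event where a becomes 35:
  event 3: a (absent) -> 35  <-- first match

Answer: 3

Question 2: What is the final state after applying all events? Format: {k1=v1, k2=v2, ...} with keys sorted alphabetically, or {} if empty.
Answer: {b=-20, c=8, d=28}

Derivation:
  after event 1 (t=9: SET b = 43): {b=43}
  after event 2 (t=19: SET b = -20): {b=-20}
  after event 3 (t=24: SET a = 35): {a=35, b=-20}
  after event 4 (t=32: SET a = 30): {a=30, b=-20}
  after event 5 (t=33: SET d = 38): {a=30, b=-20, d=38}
  after event 6 (t=42: DEC d by 10): {a=30, b=-20, d=28}
  after event 7 (t=49: DEC a by 11): {a=19, b=-20, d=28}
  after event 8 (t=55: INC c by 8): {a=19, b=-20, c=8, d=28}
  after event 9 (t=59: DEL a): {b=-20, c=8, d=28}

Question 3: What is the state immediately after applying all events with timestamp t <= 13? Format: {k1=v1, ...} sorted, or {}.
Apply events with t <= 13 (1 events):
  after event 1 (t=9: SET b = 43): {b=43}

Answer: {b=43}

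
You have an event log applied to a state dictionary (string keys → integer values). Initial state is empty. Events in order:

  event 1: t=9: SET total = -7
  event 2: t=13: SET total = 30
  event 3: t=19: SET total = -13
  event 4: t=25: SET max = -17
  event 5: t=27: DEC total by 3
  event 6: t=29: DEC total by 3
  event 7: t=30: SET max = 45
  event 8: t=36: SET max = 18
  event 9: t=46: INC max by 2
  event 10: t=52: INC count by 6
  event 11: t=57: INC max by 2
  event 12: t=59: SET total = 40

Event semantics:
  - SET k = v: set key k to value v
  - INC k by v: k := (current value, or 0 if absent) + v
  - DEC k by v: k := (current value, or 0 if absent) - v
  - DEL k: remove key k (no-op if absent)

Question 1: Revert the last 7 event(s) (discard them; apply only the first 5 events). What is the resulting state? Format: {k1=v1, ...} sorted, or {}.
Keep first 5 events (discard last 7):
  after event 1 (t=9: SET total = -7): {total=-7}
  after event 2 (t=13: SET total = 30): {total=30}
  after event 3 (t=19: SET total = -13): {total=-13}
  after event 4 (t=25: SET max = -17): {max=-17, total=-13}
  after event 5 (t=27: DEC total by 3): {max=-17, total=-16}

Answer: {max=-17, total=-16}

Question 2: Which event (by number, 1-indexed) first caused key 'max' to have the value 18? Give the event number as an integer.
Looking for first event where max becomes 18:
  event 4: max = -17
  event 5: max = -17
  event 6: max = -17
  event 7: max = 45
  event 8: max 45 -> 18  <-- first match

Answer: 8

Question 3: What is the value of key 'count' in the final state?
Answer: 6

Derivation:
Track key 'count' through all 12 events:
  event 1 (t=9: SET total = -7): count unchanged
  event 2 (t=13: SET total = 30): count unchanged
  event 3 (t=19: SET total = -13): count unchanged
  event 4 (t=25: SET max = -17): count unchanged
  event 5 (t=27: DEC total by 3): count unchanged
  event 6 (t=29: DEC total by 3): count unchanged
  event 7 (t=30: SET max = 45): count unchanged
  event 8 (t=36: SET max = 18): count unchanged
  event 9 (t=46: INC max by 2): count unchanged
  event 10 (t=52: INC count by 6): count (absent) -> 6
  event 11 (t=57: INC max by 2): count unchanged
  event 12 (t=59: SET total = 40): count unchanged
Final: count = 6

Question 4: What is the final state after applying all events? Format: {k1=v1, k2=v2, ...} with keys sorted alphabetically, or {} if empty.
  after event 1 (t=9: SET total = -7): {total=-7}
  after event 2 (t=13: SET total = 30): {total=30}
  after event 3 (t=19: SET total = -13): {total=-13}
  after event 4 (t=25: SET max = -17): {max=-17, total=-13}
  after event 5 (t=27: DEC total by 3): {max=-17, total=-16}
  after event 6 (t=29: DEC total by 3): {max=-17, total=-19}
  after event 7 (t=30: SET max = 45): {max=45, total=-19}
  after event 8 (t=36: SET max = 18): {max=18, total=-19}
  after event 9 (t=46: INC max by 2): {max=20, total=-19}
  after event 10 (t=52: INC count by 6): {count=6, max=20, total=-19}
  after event 11 (t=57: INC max by 2): {count=6, max=22, total=-19}
  after event 12 (t=59: SET total = 40): {count=6, max=22, total=40}

Answer: {count=6, max=22, total=40}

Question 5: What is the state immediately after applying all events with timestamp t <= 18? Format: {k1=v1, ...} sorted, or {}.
Answer: {total=30}

Derivation:
Apply events with t <= 18 (2 events):
  after event 1 (t=9: SET total = -7): {total=-7}
  after event 2 (t=13: SET total = 30): {total=30}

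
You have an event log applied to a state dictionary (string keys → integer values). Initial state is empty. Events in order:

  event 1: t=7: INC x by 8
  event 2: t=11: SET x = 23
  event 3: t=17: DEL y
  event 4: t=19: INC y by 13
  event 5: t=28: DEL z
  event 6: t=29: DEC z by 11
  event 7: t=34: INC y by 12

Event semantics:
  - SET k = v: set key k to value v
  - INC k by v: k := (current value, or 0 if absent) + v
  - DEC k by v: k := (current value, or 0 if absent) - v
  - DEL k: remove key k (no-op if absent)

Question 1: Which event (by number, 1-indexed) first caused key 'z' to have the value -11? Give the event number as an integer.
Answer: 6

Derivation:
Looking for first event where z becomes -11:
  event 6: z (absent) -> -11  <-- first match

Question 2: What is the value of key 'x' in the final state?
Answer: 23

Derivation:
Track key 'x' through all 7 events:
  event 1 (t=7: INC x by 8): x (absent) -> 8
  event 2 (t=11: SET x = 23): x 8 -> 23
  event 3 (t=17: DEL y): x unchanged
  event 4 (t=19: INC y by 13): x unchanged
  event 5 (t=28: DEL z): x unchanged
  event 6 (t=29: DEC z by 11): x unchanged
  event 7 (t=34: INC y by 12): x unchanged
Final: x = 23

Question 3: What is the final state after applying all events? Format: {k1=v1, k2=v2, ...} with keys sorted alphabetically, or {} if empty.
  after event 1 (t=7: INC x by 8): {x=8}
  after event 2 (t=11: SET x = 23): {x=23}
  after event 3 (t=17: DEL y): {x=23}
  after event 4 (t=19: INC y by 13): {x=23, y=13}
  after event 5 (t=28: DEL z): {x=23, y=13}
  after event 6 (t=29: DEC z by 11): {x=23, y=13, z=-11}
  after event 7 (t=34: INC y by 12): {x=23, y=25, z=-11}

Answer: {x=23, y=25, z=-11}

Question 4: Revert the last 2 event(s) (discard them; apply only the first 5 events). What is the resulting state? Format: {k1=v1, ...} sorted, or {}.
Keep first 5 events (discard last 2):
  after event 1 (t=7: INC x by 8): {x=8}
  after event 2 (t=11: SET x = 23): {x=23}
  after event 3 (t=17: DEL y): {x=23}
  after event 4 (t=19: INC y by 13): {x=23, y=13}
  after event 5 (t=28: DEL z): {x=23, y=13}

Answer: {x=23, y=13}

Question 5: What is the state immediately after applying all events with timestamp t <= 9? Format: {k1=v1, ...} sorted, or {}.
Apply events with t <= 9 (1 events):
  after event 1 (t=7: INC x by 8): {x=8}

Answer: {x=8}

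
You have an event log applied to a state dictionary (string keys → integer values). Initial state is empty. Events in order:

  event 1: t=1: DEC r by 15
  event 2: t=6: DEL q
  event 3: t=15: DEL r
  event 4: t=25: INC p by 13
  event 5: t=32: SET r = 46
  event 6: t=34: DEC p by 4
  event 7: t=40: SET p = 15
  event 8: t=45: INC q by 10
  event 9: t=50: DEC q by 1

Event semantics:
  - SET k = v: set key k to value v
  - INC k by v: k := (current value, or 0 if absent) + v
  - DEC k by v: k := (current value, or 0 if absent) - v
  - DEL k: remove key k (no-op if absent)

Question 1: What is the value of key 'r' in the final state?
Track key 'r' through all 9 events:
  event 1 (t=1: DEC r by 15): r (absent) -> -15
  event 2 (t=6: DEL q): r unchanged
  event 3 (t=15: DEL r): r -15 -> (absent)
  event 4 (t=25: INC p by 13): r unchanged
  event 5 (t=32: SET r = 46): r (absent) -> 46
  event 6 (t=34: DEC p by 4): r unchanged
  event 7 (t=40: SET p = 15): r unchanged
  event 8 (t=45: INC q by 10): r unchanged
  event 9 (t=50: DEC q by 1): r unchanged
Final: r = 46

Answer: 46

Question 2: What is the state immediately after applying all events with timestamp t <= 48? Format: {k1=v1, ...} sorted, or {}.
Answer: {p=15, q=10, r=46}

Derivation:
Apply events with t <= 48 (8 events):
  after event 1 (t=1: DEC r by 15): {r=-15}
  after event 2 (t=6: DEL q): {r=-15}
  after event 3 (t=15: DEL r): {}
  after event 4 (t=25: INC p by 13): {p=13}
  after event 5 (t=32: SET r = 46): {p=13, r=46}
  after event 6 (t=34: DEC p by 4): {p=9, r=46}
  after event 7 (t=40: SET p = 15): {p=15, r=46}
  after event 8 (t=45: INC q by 10): {p=15, q=10, r=46}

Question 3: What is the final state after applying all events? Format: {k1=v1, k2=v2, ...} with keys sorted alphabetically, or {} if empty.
  after event 1 (t=1: DEC r by 15): {r=-15}
  after event 2 (t=6: DEL q): {r=-15}
  after event 3 (t=15: DEL r): {}
  after event 4 (t=25: INC p by 13): {p=13}
  after event 5 (t=32: SET r = 46): {p=13, r=46}
  after event 6 (t=34: DEC p by 4): {p=9, r=46}
  after event 7 (t=40: SET p = 15): {p=15, r=46}
  after event 8 (t=45: INC q by 10): {p=15, q=10, r=46}
  after event 9 (t=50: DEC q by 1): {p=15, q=9, r=46}

Answer: {p=15, q=9, r=46}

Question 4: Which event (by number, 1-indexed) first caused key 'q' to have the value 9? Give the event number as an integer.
Looking for first event where q becomes 9:
  event 8: q = 10
  event 9: q 10 -> 9  <-- first match

Answer: 9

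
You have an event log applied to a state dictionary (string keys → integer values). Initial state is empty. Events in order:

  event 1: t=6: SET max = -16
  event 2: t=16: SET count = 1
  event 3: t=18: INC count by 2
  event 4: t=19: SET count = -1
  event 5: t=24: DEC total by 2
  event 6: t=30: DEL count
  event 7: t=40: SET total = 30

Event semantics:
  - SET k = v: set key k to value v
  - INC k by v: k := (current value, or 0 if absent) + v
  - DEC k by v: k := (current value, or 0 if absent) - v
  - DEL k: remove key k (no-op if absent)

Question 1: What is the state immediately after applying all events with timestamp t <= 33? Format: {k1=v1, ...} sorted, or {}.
Apply events with t <= 33 (6 events):
  after event 1 (t=6: SET max = -16): {max=-16}
  after event 2 (t=16: SET count = 1): {count=1, max=-16}
  after event 3 (t=18: INC count by 2): {count=3, max=-16}
  after event 4 (t=19: SET count = -1): {count=-1, max=-16}
  after event 5 (t=24: DEC total by 2): {count=-1, max=-16, total=-2}
  after event 6 (t=30: DEL count): {max=-16, total=-2}

Answer: {max=-16, total=-2}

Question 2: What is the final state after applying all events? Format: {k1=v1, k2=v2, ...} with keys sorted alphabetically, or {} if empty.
  after event 1 (t=6: SET max = -16): {max=-16}
  after event 2 (t=16: SET count = 1): {count=1, max=-16}
  after event 3 (t=18: INC count by 2): {count=3, max=-16}
  after event 4 (t=19: SET count = -1): {count=-1, max=-16}
  after event 5 (t=24: DEC total by 2): {count=-1, max=-16, total=-2}
  after event 6 (t=30: DEL count): {max=-16, total=-2}
  after event 7 (t=40: SET total = 30): {max=-16, total=30}

Answer: {max=-16, total=30}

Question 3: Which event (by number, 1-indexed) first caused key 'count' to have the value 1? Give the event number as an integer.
Looking for first event where count becomes 1:
  event 2: count (absent) -> 1  <-- first match

Answer: 2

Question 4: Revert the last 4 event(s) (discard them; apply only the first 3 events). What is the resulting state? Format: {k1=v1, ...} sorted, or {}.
Keep first 3 events (discard last 4):
  after event 1 (t=6: SET max = -16): {max=-16}
  after event 2 (t=16: SET count = 1): {count=1, max=-16}
  after event 3 (t=18: INC count by 2): {count=3, max=-16}

Answer: {count=3, max=-16}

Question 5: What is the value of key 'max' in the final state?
Track key 'max' through all 7 events:
  event 1 (t=6: SET max = -16): max (absent) -> -16
  event 2 (t=16: SET count = 1): max unchanged
  event 3 (t=18: INC count by 2): max unchanged
  event 4 (t=19: SET count = -1): max unchanged
  event 5 (t=24: DEC total by 2): max unchanged
  event 6 (t=30: DEL count): max unchanged
  event 7 (t=40: SET total = 30): max unchanged
Final: max = -16

Answer: -16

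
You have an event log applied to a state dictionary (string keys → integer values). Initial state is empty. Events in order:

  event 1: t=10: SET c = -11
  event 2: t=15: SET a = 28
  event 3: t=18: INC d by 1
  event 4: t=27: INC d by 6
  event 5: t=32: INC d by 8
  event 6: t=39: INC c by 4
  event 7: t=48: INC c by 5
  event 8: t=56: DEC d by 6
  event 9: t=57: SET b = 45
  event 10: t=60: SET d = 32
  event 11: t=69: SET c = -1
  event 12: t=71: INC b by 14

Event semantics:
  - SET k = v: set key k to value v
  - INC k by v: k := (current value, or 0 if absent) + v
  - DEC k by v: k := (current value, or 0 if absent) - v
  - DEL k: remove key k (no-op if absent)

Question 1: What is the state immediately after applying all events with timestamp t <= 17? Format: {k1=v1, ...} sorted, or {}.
Apply events with t <= 17 (2 events):
  after event 1 (t=10: SET c = -11): {c=-11}
  after event 2 (t=15: SET a = 28): {a=28, c=-11}

Answer: {a=28, c=-11}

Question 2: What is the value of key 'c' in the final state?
Track key 'c' through all 12 events:
  event 1 (t=10: SET c = -11): c (absent) -> -11
  event 2 (t=15: SET a = 28): c unchanged
  event 3 (t=18: INC d by 1): c unchanged
  event 4 (t=27: INC d by 6): c unchanged
  event 5 (t=32: INC d by 8): c unchanged
  event 6 (t=39: INC c by 4): c -11 -> -7
  event 7 (t=48: INC c by 5): c -7 -> -2
  event 8 (t=56: DEC d by 6): c unchanged
  event 9 (t=57: SET b = 45): c unchanged
  event 10 (t=60: SET d = 32): c unchanged
  event 11 (t=69: SET c = -1): c -2 -> -1
  event 12 (t=71: INC b by 14): c unchanged
Final: c = -1

Answer: -1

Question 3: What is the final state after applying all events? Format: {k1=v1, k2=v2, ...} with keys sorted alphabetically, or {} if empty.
Answer: {a=28, b=59, c=-1, d=32}

Derivation:
  after event 1 (t=10: SET c = -11): {c=-11}
  after event 2 (t=15: SET a = 28): {a=28, c=-11}
  after event 3 (t=18: INC d by 1): {a=28, c=-11, d=1}
  after event 4 (t=27: INC d by 6): {a=28, c=-11, d=7}
  after event 5 (t=32: INC d by 8): {a=28, c=-11, d=15}
  after event 6 (t=39: INC c by 4): {a=28, c=-7, d=15}
  after event 7 (t=48: INC c by 5): {a=28, c=-2, d=15}
  after event 8 (t=56: DEC d by 6): {a=28, c=-2, d=9}
  after event 9 (t=57: SET b = 45): {a=28, b=45, c=-2, d=9}
  after event 10 (t=60: SET d = 32): {a=28, b=45, c=-2, d=32}
  after event 11 (t=69: SET c = -1): {a=28, b=45, c=-1, d=32}
  after event 12 (t=71: INC b by 14): {a=28, b=59, c=-1, d=32}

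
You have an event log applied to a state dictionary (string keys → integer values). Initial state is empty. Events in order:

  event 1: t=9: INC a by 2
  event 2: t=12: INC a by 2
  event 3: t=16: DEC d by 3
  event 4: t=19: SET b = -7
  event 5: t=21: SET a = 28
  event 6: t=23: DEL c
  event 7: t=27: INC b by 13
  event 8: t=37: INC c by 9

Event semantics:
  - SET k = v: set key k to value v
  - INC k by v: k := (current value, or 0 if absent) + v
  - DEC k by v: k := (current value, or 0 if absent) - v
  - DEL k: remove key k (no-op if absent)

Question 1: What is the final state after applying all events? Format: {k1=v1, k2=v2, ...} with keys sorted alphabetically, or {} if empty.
Answer: {a=28, b=6, c=9, d=-3}

Derivation:
  after event 1 (t=9: INC a by 2): {a=2}
  after event 2 (t=12: INC a by 2): {a=4}
  after event 3 (t=16: DEC d by 3): {a=4, d=-3}
  after event 4 (t=19: SET b = -7): {a=4, b=-7, d=-3}
  after event 5 (t=21: SET a = 28): {a=28, b=-7, d=-3}
  after event 6 (t=23: DEL c): {a=28, b=-7, d=-3}
  after event 7 (t=27: INC b by 13): {a=28, b=6, d=-3}
  after event 8 (t=37: INC c by 9): {a=28, b=6, c=9, d=-3}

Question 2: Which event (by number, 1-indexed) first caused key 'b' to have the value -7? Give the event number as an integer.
Looking for first event where b becomes -7:
  event 4: b (absent) -> -7  <-- first match

Answer: 4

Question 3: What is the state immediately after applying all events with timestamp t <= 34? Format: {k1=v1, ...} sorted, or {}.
Answer: {a=28, b=6, d=-3}

Derivation:
Apply events with t <= 34 (7 events):
  after event 1 (t=9: INC a by 2): {a=2}
  after event 2 (t=12: INC a by 2): {a=4}
  after event 3 (t=16: DEC d by 3): {a=4, d=-3}
  after event 4 (t=19: SET b = -7): {a=4, b=-7, d=-3}
  after event 5 (t=21: SET a = 28): {a=28, b=-7, d=-3}
  after event 6 (t=23: DEL c): {a=28, b=-7, d=-3}
  after event 7 (t=27: INC b by 13): {a=28, b=6, d=-3}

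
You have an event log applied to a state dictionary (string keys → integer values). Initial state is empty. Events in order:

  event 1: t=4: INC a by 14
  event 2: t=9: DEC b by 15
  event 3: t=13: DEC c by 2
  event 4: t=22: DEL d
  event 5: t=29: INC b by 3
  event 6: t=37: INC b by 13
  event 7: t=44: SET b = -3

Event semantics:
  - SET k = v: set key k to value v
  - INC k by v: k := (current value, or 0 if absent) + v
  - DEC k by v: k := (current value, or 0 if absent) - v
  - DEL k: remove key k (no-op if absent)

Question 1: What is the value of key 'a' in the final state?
Track key 'a' through all 7 events:
  event 1 (t=4: INC a by 14): a (absent) -> 14
  event 2 (t=9: DEC b by 15): a unchanged
  event 3 (t=13: DEC c by 2): a unchanged
  event 4 (t=22: DEL d): a unchanged
  event 5 (t=29: INC b by 3): a unchanged
  event 6 (t=37: INC b by 13): a unchanged
  event 7 (t=44: SET b = -3): a unchanged
Final: a = 14

Answer: 14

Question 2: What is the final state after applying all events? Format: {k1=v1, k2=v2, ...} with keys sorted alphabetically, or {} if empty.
Answer: {a=14, b=-3, c=-2}

Derivation:
  after event 1 (t=4: INC a by 14): {a=14}
  after event 2 (t=9: DEC b by 15): {a=14, b=-15}
  after event 3 (t=13: DEC c by 2): {a=14, b=-15, c=-2}
  after event 4 (t=22: DEL d): {a=14, b=-15, c=-2}
  after event 5 (t=29: INC b by 3): {a=14, b=-12, c=-2}
  after event 6 (t=37: INC b by 13): {a=14, b=1, c=-2}
  after event 7 (t=44: SET b = -3): {a=14, b=-3, c=-2}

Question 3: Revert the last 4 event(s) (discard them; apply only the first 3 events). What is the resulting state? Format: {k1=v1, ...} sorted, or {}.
Keep first 3 events (discard last 4):
  after event 1 (t=4: INC a by 14): {a=14}
  after event 2 (t=9: DEC b by 15): {a=14, b=-15}
  after event 3 (t=13: DEC c by 2): {a=14, b=-15, c=-2}

Answer: {a=14, b=-15, c=-2}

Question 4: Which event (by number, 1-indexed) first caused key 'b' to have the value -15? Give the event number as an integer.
Answer: 2

Derivation:
Looking for first event where b becomes -15:
  event 2: b (absent) -> -15  <-- first match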